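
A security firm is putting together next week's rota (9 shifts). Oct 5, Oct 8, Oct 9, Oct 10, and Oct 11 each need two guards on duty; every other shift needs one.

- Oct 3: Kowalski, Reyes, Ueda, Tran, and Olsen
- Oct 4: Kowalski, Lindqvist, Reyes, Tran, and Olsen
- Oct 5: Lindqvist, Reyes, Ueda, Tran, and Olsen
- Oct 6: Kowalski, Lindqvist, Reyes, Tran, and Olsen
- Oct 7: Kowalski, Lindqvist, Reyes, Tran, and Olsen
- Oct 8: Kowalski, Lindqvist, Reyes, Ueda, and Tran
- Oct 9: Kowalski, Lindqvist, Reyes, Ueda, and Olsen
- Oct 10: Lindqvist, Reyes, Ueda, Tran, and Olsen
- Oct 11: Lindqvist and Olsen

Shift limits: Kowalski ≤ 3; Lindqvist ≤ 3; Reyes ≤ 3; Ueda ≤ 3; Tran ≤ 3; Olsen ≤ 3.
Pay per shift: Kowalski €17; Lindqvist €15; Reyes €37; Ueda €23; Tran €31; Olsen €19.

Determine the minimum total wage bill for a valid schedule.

Oct 11 can only be covered by Lindqvist and Olsen, so that assignment is forced.
Picking the cheapest available guard for each shift independently would cost €228, but that ignores the shift limits.
An optimal schedule: Oct 3→Kowalski, Oct 4→Lindqvist, Oct 5→Olsen+Ueda, Oct 6→Lindqvist, Oct 7→Kowalski, Oct 8→Kowalski+Tran, Oct 9→Olsen+Ueda, Oct 10→Ueda+Tran, Oct 11→Lindqvist+Olsen.
Total: 17 + 15 + 19 + 23 + 15 + 17 + 17 + 31 + 19 + 23 + 23 + 31 + 15 + 19 = €284.

€284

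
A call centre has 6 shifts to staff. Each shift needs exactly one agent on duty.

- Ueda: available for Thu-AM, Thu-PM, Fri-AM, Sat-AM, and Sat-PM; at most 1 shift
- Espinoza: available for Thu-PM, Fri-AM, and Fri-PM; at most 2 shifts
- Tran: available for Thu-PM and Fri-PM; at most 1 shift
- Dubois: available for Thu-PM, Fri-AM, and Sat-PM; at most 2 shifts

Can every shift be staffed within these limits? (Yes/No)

No

Total capacity is 6 and 6 slots are needed, so capacity alone doesn't rule it out.
Shifts {Thu-AM, Sat-AM} need 2 worker-slots in total, but the agents available for any of those shifts (Ueda) can supply at most 1 among them. So no valid schedule exists.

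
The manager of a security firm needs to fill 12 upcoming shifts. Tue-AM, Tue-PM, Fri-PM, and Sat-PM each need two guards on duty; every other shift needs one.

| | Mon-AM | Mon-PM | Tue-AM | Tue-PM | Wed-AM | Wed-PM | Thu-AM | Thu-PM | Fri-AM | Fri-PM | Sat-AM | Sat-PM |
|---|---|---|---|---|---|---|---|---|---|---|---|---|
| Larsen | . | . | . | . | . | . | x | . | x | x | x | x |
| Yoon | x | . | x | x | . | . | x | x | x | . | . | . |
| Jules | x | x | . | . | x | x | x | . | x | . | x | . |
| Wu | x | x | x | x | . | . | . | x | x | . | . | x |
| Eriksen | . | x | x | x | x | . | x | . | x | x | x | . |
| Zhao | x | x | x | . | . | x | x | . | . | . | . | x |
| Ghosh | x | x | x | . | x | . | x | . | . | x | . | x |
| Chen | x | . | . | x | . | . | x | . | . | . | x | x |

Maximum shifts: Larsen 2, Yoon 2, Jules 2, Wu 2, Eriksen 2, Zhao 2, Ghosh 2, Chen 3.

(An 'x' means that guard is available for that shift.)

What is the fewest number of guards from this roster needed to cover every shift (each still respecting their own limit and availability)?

16 slots to fill and no one can take more than 3, so at least ⌈16/3⌉ = 6 guards are needed.
Any 7 guards together have capacity at most 3+2+2+2+2+2+2 = 15 < 16 slots, so 7 can never suffice.
Larsen, Yoon, Jules, Wu, Eriksen, Zhao, Ghosh, and Chen alone can cover everything: Mon-AM→Wu, Mon-PM→Wu, Tue-AM→Zhao+Ghosh, Tue-PM→Eriksen+Chen, Wed-AM→Jules, Wed-PM→Jules, Thu-AM→Zhao, Thu-PM→Yoon, Fri-AM→Yoon, Fri-PM→Larsen+Eriksen, Sat-AM→Larsen, Sat-PM→Ghosh+Chen.

8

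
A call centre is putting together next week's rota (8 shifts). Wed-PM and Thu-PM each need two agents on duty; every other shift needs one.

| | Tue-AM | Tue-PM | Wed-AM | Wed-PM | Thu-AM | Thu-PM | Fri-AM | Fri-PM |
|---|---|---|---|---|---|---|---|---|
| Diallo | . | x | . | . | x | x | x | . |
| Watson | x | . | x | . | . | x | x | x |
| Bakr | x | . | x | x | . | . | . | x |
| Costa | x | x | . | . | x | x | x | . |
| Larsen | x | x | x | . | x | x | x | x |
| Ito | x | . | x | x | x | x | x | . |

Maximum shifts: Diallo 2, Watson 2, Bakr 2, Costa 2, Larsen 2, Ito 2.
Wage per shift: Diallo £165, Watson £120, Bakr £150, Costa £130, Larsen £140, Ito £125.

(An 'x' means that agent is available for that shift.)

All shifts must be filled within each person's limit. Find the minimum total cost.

Wed-PM can only be covered by Bakr and Ito, so that assignment is forced.
Picking the cheapest available agent for each shift independently would cost £1255, but that ignores the shift limits.
An optimal schedule: Tue-AM→Bakr, Tue-PM→Costa, Wed-AM→Watson, Wed-PM→Ito+Bakr, Thu-AM→Ito, Thu-PM→Costa+Larsen, Fri-AM→Larsen, Fri-PM→Watson.
Total: 150 + 130 + 120 + 125 + 150 + 125 + 130 + 140 + 140 + 120 = £1330.

£1330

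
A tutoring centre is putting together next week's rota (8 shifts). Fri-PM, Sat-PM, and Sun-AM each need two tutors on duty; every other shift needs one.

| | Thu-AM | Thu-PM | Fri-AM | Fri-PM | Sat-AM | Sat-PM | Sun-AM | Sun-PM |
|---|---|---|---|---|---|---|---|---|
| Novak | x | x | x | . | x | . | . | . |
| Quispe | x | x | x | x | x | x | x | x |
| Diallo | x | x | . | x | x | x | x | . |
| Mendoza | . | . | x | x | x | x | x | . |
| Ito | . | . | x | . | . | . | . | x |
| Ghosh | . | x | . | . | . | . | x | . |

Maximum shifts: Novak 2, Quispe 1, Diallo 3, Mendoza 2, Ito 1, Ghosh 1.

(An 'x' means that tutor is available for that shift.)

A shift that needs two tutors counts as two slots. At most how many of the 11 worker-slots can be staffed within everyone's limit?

10

Total capacity across all tutors is 2+1+3+2+1+1 = 10, and 11 slots are needed, so at most 10 can be filled.
An assignment achieving 10: Thu-AM→Novak, Thu-PM→Novak, Fri-AM→Ito, Fri-PM→Diallo+Mendoza, Sat-AM→Diallo, Sat-PM→Diallo+Mendoza, Sun-AM→Ghosh, Sun-PM→Quispe.
Loads: Novak 2/2, Quispe 1/1, Diallo 3/3, Mendoza 2/2, Ito 1/1, Ghosh 1/1.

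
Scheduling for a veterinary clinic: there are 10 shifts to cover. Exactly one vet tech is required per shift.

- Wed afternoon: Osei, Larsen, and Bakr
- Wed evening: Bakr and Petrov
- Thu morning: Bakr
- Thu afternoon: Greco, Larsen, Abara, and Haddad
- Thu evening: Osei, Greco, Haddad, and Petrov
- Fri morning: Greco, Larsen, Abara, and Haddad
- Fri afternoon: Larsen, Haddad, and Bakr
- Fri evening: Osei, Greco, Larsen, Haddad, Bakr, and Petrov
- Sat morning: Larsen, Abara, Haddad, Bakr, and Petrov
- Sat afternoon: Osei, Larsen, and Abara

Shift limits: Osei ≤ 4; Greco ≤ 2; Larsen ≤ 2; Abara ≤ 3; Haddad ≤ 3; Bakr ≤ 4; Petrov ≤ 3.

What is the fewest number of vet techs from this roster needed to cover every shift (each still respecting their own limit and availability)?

10 slots to fill and no one can take more than 4, so at least ⌈10/4⌉ = 3 vet techs are needed.
Osei, Greco, and Bakr alone can cover everything: Wed afternoon→Osei, Wed evening→Bakr, Thu morning→Bakr, Thu afternoon→Greco, Thu evening→Osei, Fri morning→Greco, Fri afternoon→Bakr, Fri evening→Osei, Sat morning→Bakr, Sat afternoon→Osei.

3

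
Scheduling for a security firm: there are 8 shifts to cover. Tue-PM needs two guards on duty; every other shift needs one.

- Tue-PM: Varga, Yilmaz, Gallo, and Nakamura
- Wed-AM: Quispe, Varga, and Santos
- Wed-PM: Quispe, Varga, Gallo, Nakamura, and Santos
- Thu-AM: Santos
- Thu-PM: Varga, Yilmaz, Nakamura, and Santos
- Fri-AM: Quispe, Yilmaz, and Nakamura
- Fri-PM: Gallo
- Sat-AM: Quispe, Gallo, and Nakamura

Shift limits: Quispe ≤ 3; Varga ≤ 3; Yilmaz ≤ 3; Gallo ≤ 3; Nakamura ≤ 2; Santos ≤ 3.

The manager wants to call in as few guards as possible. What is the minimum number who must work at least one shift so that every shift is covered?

3

9 slots to fill and no one can take more than 3, so at least ⌈9/3⌉ = 3 guards are needed.
Yilmaz, Gallo, and Santos alone can cover everything: Tue-PM→Yilmaz+Gallo, Wed-AM→Santos, Wed-PM→Santos, Thu-AM→Santos, Thu-PM→Yilmaz, Fri-AM→Yilmaz, Fri-PM→Gallo, Sat-AM→Gallo.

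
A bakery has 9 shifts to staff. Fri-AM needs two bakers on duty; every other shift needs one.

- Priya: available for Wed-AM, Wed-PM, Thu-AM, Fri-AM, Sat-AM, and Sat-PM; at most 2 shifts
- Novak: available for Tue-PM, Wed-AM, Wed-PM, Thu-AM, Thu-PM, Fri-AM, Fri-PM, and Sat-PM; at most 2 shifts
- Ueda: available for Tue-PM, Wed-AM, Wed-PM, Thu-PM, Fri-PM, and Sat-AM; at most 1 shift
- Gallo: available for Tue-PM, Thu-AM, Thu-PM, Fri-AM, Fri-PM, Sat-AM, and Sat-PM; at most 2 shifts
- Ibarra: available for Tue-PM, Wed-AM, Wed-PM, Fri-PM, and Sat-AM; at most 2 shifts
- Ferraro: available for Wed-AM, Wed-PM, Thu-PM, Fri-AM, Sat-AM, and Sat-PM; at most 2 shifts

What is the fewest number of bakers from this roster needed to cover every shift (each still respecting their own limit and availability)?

5

10 slots to fill and no one can take more than 2, so at least ⌈10/2⌉ = 5 bakers are needed.
Priya, Novak, Gallo, Ibarra, and Ferraro alone can cover everything: Tue-PM→Novak, Wed-AM→Priya, Wed-PM→Ibarra, Thu-AM→Priya, Thu-PM→Novak, Fri-AM→Gallo+Ferraro, Fri-PM→Gallo, Sat-AM→Ibarra, Sat-PM→Ferraro.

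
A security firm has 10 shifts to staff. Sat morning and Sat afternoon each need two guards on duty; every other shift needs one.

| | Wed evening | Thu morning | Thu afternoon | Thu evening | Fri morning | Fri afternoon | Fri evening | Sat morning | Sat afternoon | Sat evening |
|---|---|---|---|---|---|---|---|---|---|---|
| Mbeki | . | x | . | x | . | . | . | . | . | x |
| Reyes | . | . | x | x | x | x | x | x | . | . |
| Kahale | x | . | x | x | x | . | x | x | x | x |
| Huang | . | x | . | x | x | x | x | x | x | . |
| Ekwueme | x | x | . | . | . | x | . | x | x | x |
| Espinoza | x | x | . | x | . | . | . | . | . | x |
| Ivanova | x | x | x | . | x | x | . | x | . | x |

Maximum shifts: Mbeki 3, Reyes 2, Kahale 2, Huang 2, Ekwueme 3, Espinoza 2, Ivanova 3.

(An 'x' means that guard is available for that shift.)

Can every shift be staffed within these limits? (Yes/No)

Yes

One valid schedule: Wed evening→Kahale, Thu morning→Mbeki, Thu afternoon→Reyes, Thu evening→Mbeki, Fri morning→Huang, Fri afternoon→Ekwueme, Fri evening→Reyes, Sat morning→Ekwueme+Ivanova, Sat afternoon→Kahale+Huang, Sat evening→Mbeki.
Loads: Mbeki 3/3, Reyes 2/2, Kahale 2/2, Huang 2/2, Ekwueme 2/3, Espinoza 0/2, Ivanova 1/3 — all within limits.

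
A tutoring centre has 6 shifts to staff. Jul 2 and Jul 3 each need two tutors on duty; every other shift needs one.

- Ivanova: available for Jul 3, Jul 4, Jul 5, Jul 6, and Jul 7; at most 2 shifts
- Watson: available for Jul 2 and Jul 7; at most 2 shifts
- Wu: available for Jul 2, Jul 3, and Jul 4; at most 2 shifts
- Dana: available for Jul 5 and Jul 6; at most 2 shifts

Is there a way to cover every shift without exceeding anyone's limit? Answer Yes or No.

Jul 2 can only be covered by Watson and Wu, so that assignment is forced.
Jul 3 can only be covered by Ivanova and Wu, so that assignment is forced.
One valid schedule: Jul 2→Watson+Wu, Jul 3→Ivanova+Wu, Jul 4→Ivanova, Jul 5→Dana, Jul 6→Dana, Jul 7→Watson.
Loads: Ivanova 2/2, Watson 2/2, Wu 2/2, Dana 2/2 — all within limits.

Yes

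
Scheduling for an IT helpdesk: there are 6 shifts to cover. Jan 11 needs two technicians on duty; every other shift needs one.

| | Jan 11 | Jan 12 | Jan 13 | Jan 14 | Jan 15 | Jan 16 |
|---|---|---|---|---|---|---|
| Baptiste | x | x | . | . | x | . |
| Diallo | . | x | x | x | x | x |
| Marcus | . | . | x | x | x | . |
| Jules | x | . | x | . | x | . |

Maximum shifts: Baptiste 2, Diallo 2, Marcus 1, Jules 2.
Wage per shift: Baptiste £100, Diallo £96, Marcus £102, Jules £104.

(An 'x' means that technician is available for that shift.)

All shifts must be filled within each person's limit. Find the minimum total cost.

Jan 11 can only be covered by Baptiste and Jules, so that assignment is forced.
Jan 16 can only be covered by Diallo, so that assignment is forced.
Picking the cheapest available technician for each shift independently would cost £684, but that ignores the shift limits.
An optimal schedule: Jan 11→Baptiste+Jules, Jan 12→Baptiste, Jan 13→Marcus, Jan 14→Diallo, Jan 15→Jules, Jan 16→Diallo.
Total: 100 + 104 + 100 + 102 + 96 + 104 + 96 = £702.

£702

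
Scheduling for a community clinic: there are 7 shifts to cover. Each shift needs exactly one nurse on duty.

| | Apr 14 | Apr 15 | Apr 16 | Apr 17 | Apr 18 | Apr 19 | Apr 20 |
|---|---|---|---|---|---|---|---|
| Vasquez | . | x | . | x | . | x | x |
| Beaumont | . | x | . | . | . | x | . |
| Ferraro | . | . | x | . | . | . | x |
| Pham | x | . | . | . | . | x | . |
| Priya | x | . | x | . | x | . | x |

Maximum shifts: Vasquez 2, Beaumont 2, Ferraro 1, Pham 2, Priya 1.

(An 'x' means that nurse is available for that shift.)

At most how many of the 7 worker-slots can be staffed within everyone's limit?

7

Total capacity across all nurses is 2+2+1+2+1 = 8, and 7 slots are needed, so at most 7 can be filled.
An assignment achieving 7: Apr 14→Pham, Apr 15→Beaumont, Apr 16→Ferraro, Apr 17→Vasquez, Apr 18→Priya, Apr 19→Beaumont, Apr 20→Vasquez.
Loads: Vasquez 2/2, Beaumont 2/2, Ferraro 1/1, Pham 1/2, Priya 1/1.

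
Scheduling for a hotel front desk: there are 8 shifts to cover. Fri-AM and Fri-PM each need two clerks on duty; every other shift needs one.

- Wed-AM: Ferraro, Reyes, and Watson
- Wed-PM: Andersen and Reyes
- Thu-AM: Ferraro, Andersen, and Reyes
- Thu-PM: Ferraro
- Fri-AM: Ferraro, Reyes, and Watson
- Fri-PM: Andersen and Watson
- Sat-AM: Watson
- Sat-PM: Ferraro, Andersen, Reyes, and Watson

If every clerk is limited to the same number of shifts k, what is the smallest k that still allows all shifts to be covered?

With 4 clerks and 10 worker-slots to fill, someone must work at least ⌈10/4⌉ = 3 shifts, so k ≥ 3.
k = 3 works: Wed-AM→Ferraro, Wed-PM→Andersen, Thu-AM→Ferraro, Thu-PM→Ferraro, Fri-AM→Reyes+Watson, Fri-PM→Andersen+Watson, Sat-AM→Watson, Sat-PM→Andersen.
Loads: Ferraro 3, Andersen 3, Reyes 1, Watson 3 — all ≤ 3.

3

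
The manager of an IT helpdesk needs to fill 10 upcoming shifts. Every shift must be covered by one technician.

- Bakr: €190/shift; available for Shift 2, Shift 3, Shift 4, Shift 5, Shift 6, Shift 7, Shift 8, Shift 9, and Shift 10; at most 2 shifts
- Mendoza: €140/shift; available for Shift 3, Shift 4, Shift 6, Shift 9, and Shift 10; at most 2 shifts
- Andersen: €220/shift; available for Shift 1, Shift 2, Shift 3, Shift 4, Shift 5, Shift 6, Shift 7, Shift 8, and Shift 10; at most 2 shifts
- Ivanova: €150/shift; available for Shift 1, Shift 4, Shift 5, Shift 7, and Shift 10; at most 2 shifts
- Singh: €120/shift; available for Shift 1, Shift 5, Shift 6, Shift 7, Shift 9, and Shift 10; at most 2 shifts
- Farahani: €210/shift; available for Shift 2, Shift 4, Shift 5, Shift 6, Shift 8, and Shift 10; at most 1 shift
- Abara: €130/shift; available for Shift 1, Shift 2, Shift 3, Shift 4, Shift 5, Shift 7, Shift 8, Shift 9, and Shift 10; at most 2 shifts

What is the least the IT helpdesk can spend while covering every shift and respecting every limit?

Picking the cheapest available technician for each shift independently would cost €1240, but that ignores the shift limits.
An optimal schedule: Shift 1→Singh, Shift 2→Abara, Shift 3→Abara, Shift 4→Mendoza, Shift 5→Ivanova, Shift 6→Mendoza, Shift 7→Ivanova, Shift 8→Bakr, Shift 9→Singh, Shift 10→Bakr.
Total: 120 + 130 + 130 + 140 + 150 + 140 + 150 + 190 + 120 + 190 = €1460.

€1460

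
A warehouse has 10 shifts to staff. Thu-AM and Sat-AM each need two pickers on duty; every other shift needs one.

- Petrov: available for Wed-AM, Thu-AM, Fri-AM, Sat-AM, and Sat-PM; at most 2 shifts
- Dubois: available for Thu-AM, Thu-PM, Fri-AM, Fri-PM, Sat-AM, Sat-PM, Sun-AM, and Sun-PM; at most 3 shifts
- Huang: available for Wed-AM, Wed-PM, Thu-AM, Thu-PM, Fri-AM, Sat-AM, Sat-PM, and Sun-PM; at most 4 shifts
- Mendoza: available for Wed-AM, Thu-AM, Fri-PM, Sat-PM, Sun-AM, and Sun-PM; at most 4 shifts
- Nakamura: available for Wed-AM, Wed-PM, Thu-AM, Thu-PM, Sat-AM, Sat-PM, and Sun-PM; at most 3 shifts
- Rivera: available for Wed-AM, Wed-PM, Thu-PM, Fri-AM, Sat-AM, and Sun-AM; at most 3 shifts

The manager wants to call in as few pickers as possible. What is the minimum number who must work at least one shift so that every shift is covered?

4

12 slots to fill and no one can take more than 4, so at least ⌈12/4⌉ = 3 pickers are needed.
Any 3 pickers together have capacity at most 4+4+3 = 11 < 12 slots, so 3 can never suffice.
Petrov, Dubois, Huang, and Mendoza alone can cover everything: Wed-AM→Petrov, Wed-PM→Huang, Thu-AM→Huang+Mendoza, Thu-PM→Dubois, Fri-AM→Huang, Fri-PM→Dubois, Sat-AM→Petrov+Huang, Sat-PM→Mendoza, Sun-AM→Dubois, Sun-PM→Mendoza.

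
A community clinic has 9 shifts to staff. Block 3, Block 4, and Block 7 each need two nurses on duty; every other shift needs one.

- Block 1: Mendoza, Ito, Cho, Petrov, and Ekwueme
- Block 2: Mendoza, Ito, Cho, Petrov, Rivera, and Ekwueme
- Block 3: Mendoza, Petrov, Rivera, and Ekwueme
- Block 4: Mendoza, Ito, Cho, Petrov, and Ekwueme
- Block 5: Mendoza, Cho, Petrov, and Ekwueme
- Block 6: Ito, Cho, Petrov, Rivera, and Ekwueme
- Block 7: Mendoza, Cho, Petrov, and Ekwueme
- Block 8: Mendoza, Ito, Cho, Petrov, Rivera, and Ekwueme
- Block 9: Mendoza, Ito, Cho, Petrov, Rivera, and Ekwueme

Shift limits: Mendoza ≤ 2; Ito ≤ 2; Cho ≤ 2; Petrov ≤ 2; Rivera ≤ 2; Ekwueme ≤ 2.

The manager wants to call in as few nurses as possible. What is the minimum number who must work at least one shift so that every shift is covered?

6

12 slots to fill and no one can take more than 2, so at least ⌈12/2⌉ = 6 nurses are needed.
Mendoza, Ito, Cho, Petrov, Rivera, and Ekwueme alone can cover everything: Block 1→Mendoza, Block 2→Ito, Block 3→Petrov+Rivera, Block 4→Cho+Ekwueme, Block 5→Mendoza, Block 6→Ito, Block 7→Cho+Petrov, Block 8→Rivera, Block 9→Ekwueme.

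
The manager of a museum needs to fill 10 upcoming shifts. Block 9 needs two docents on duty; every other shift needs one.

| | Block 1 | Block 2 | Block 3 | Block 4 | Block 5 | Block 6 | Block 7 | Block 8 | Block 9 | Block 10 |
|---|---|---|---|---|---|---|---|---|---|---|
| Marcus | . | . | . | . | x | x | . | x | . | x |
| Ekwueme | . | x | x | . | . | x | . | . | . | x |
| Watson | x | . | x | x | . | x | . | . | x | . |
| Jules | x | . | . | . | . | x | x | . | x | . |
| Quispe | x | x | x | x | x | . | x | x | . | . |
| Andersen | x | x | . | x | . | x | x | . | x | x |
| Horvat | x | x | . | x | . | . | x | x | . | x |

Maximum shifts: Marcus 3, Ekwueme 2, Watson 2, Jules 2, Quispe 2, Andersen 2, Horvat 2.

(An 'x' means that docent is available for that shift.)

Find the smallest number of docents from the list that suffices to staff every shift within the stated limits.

11 slots to fill and no one can take more than 3, so at least ⌈11/3⌉ = 4 docents are needed.
Any 4 docents together have capacity at most 3+2+2+2 = 9 < 11 slots, so 4 can never suffice.
Marcus, Ekwueme, Watson, Jules, and Quispe alone can cover everything: Block 1→Quispe, Block 2→Ekwueme, Block 3→Quispe, Block 4→Watson, Block 5→Marcus, Block 6→Ekwueme, Block 7→Jules, Block 8→Marcus, Block 9→Watson+Jules, Block 10→Marcus.

5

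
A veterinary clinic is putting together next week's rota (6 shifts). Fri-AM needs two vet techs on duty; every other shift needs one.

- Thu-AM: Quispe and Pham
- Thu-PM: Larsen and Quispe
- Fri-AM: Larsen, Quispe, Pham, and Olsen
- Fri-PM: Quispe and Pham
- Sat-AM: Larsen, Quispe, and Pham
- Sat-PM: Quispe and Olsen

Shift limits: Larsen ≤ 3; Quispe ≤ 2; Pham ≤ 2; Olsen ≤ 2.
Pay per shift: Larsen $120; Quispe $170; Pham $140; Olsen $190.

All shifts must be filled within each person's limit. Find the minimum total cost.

$980

Picking the cheapest available vet tech for each shift independently would cost $950, but that ignores the shift limits.
An optimal schedule: Thu-AM→Pham, Thu-PM→Larsen, Fri-AM→Larsen+Quispe, Fri-PM→Pham, Sat-AM→Larsen, Sat-PM→Quispe.
Total: 140 + 120 + 120 + 170 + 140 + 120 + 170 = $980.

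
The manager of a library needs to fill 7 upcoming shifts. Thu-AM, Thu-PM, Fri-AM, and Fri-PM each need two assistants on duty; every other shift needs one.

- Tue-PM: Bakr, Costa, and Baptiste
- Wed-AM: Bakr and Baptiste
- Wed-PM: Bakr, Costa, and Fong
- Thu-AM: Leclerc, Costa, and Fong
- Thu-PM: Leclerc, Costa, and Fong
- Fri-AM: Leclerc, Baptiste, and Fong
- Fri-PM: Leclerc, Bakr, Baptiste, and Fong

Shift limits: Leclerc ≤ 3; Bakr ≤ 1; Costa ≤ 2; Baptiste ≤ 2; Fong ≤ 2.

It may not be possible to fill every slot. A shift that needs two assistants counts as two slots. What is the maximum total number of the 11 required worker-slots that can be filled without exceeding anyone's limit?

Total capacity across all assistants is 3+1+2+2+2 = 10, and 11 slots are needed, so at most 10 can be filled.
An assignment achieving 10: Tue-PM→Costa, Wed-AM→Bakr, Wed-PM→Costa, Thu-AM→Leclerc+Fong, Thu-PM→Leclerc+Fong, Fri-AM→Leclerc+Baptiste, Fri-PM→Baptiste.
Loads: Leclerc 3/3, Bakr 1/1, Costa 2/2, Baptiste 2/2, Fong 2/2.

10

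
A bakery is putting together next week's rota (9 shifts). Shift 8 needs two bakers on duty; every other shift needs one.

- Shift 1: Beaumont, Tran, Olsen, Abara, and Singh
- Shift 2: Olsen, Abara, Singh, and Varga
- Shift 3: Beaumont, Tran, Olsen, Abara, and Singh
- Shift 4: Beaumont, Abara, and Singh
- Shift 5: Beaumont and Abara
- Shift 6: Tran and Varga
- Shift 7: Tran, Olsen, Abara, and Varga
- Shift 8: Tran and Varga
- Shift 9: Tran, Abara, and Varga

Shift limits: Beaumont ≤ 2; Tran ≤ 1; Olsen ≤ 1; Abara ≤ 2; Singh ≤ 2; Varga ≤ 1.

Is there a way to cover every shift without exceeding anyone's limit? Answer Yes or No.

No

Shifts {Shift 6, Shift 8} need 3 worker-slots in total, but the bakers available for any of those shifts (Tran and Varga) can supply at most 2 among them. So no valid schedule exists.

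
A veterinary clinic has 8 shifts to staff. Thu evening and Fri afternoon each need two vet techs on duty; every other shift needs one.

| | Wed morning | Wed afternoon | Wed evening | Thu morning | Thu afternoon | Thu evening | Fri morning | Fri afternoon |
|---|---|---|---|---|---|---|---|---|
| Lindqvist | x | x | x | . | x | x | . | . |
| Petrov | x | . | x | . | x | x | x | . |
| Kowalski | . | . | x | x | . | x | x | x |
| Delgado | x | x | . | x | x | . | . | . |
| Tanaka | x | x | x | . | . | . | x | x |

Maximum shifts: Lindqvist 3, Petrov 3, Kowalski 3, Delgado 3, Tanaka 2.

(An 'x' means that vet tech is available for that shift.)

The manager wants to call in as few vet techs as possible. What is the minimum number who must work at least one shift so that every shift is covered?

10 slots to fill and no one can take more than 3, so at least ⌈10/3⌉ = 4 vet techs are needed.
Lindqvist, Petrov, Kowalski, and Tanaka alone can cover everything: Wed morning→Lindqvist, Wed afternoon→Lindqvist, Wed evening→Petrov, Thu morning→Kowalski, Thu afternoon→Lindqvist, Thu evening→Petrov+Kowalski, Fri morning→Petrov, Fri afternoon→Kowalski+Tanaka.

4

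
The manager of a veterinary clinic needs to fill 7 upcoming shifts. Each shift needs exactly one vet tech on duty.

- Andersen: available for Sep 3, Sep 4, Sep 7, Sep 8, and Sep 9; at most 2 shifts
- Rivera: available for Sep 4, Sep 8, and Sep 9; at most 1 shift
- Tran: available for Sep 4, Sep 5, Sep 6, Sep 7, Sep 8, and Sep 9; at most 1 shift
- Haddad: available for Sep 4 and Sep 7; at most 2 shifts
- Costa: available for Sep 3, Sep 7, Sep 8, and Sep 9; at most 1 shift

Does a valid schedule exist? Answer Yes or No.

No

Total capacity is 7 and 7 slots are needed, so capacity alone doesn't rule it out.
Shifts {Sep 5, Sep 6} need 2 worker-slots in total, but the vet techs available for any of those shifts (Tran) can supply at most 1 among them. So no valid schedule exists.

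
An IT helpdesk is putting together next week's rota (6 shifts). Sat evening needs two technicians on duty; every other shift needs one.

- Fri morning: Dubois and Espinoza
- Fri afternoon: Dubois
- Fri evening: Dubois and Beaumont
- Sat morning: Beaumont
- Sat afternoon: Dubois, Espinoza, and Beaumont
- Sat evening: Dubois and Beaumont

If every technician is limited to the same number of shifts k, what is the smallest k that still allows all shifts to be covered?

With 3 technicians and 7 worker-slots to fill, someone must work at least ⌈7/3⌉ = 3 shifts, so k ≥ 3.
k = 3 works: Fri morning→Dubois, Fri afternoon→Dubois, Fri evening→Beaumont, Sat morning→Beaumont, Sat afternoon→Espinoza, Sat evening→Dubois+Beaumont.
Loads: Dubois 3, Espinoza 1, Beaumont 3 — all ≤ 3.

3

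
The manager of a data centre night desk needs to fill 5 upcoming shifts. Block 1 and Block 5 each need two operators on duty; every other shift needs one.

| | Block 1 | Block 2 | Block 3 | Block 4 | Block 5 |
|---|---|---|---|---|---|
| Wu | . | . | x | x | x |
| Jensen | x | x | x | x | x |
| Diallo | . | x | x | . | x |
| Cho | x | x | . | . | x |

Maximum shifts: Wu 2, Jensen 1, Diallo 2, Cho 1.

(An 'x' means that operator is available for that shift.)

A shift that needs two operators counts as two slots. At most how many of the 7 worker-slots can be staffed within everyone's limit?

6

Total capacity across all operators is 2+1+2+1 = 6, and 7 slots are needed, so at most 6 can be filled.
An assignment achieving 6: Block 1→Jensen+Cho, Block 2→Diallo, Block 3→Wu, Block 4→Wu, Block 5→Diallo.
Loads: Wu 2/2, Jensen 1/1, Diallo 2/2, Cho 1/1.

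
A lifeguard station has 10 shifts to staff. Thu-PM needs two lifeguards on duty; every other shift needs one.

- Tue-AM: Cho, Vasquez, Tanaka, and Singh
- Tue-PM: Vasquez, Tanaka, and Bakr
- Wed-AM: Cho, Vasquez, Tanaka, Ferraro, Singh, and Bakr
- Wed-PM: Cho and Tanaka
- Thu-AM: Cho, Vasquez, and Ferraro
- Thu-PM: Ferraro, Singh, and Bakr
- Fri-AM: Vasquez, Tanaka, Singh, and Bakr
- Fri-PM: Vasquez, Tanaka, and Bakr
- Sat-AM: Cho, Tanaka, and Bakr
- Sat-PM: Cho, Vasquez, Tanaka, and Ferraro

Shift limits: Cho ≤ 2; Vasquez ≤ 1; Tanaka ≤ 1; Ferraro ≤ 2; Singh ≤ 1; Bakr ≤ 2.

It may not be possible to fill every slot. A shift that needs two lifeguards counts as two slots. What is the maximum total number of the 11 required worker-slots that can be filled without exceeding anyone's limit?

Total capacity across all lifeguards is 2+1+1+2+1+2 = 9, and 11 slots are needed, so at most 9 can be filled.
An assignment achieving 9: Tue-PM→Vasquez, Wed-PM→Cho, Thu-AM→Cho, Thu-PM→Ferraro+Singh, Fri-AM→Bakr, Fri-PM→Tanaka, Sat-AM→Bakr, Sat-PM→Ferraro.
Loads: Cho 2/2, Vasquez 1/1, Tanaka 1/1, Ferraro 2/2, Singh 1/1, Bakr 2/2.

9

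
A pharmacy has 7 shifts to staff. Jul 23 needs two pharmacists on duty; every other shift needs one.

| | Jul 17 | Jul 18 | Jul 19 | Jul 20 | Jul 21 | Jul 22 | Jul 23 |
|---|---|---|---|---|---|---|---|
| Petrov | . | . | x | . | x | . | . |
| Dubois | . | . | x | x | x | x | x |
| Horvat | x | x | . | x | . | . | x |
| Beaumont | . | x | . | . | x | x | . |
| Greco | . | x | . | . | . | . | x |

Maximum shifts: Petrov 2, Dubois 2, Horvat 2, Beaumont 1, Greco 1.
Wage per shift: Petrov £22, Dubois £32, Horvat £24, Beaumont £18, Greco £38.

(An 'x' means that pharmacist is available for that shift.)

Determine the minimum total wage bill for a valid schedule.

£212

Jul 17 can only be covered by Horvat, so that assignment is forced.
Picking the cheapest available pharmacist for each shift independently would cost £180, but that ignores the shift limits.
An optimal schedule: Jul 17→Horvat, Jul 18→Beaumont, Jul 19→Petrov, Jul 20→Dubois, Jul 21→Petrov, Jul 22→Dubois, Jul 23→Horvat+Greco.
Total: 24 + 18 + 22 + 32 + 22 + 32 + 24 + 38 = £212.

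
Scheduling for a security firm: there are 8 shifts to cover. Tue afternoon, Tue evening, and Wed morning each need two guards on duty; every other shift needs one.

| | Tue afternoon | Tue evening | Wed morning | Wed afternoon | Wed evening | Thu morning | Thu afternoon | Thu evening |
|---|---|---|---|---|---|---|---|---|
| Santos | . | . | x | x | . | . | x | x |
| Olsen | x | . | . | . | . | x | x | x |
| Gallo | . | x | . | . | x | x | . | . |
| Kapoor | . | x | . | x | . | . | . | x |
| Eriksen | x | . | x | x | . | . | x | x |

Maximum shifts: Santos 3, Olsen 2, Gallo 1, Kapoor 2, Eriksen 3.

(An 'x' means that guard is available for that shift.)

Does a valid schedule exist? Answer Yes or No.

Total capacity is 11 and 11 slots are needed, so capacity alone doesn't rule it out.
Shifts {Tue evening, Wed evening} need 3 worker-slots in total, but the guards available for any of those shifts (Gallo and Kapoor) can supply at most 2 among them. So no valid schedule exists.

No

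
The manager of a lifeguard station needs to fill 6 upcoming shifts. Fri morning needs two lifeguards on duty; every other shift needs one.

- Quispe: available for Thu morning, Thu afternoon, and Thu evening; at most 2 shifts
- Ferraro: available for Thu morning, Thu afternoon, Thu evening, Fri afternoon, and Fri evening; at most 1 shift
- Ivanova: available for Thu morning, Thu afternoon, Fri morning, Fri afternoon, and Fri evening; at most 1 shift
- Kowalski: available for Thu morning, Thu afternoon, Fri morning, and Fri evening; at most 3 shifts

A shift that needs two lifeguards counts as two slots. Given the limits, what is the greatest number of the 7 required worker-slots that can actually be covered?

7

Total capacity across all lifeguards is 2+1+1+3 = 7, and 7 slots are needed, so at most 7 can be filled.
An assignment achieving 7: Thu morning→Quispe, Thu afternoon→Kowalski, Thu evening→Quispe, Fri morning→Ivanova+Kowalski, Fri afternoon→Ferraro, Fri evening→Kowalski.
Loads: Quispe 2/2, Ferraro 1/1, Ivanova 1/1, Kowalski 3/3.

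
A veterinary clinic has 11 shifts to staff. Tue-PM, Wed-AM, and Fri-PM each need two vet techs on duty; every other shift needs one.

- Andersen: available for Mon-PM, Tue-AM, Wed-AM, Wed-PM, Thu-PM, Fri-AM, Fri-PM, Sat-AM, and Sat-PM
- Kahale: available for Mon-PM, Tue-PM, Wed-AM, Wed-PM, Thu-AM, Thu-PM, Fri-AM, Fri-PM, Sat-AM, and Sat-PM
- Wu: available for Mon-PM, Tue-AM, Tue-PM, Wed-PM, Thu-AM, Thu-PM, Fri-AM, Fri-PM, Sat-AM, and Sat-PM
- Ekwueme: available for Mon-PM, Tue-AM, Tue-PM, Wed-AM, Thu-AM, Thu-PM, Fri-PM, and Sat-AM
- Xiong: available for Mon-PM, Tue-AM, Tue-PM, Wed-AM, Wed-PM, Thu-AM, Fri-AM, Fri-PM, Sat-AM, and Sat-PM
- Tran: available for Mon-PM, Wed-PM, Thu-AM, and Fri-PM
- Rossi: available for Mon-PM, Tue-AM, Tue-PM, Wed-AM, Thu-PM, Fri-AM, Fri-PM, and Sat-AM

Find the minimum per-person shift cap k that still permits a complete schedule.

With 7 vet techs and 14 worker-slots to fill, someone must work at least ⌈14/7⌉ = 2 shifts, so k ≥ 2.
k = 2 works: Mon-PM→Tran, Tue-AM→Andersen, Tue-PM→Ekwueme+Xiong, Wed-AM→Xiong+Rossi, Wed-PM→Kahale, Thu-AM→Kahale, Thu-PM→Wu, Fri-AM→Wu, Fri-PM→Tran+Rossi, Sat-AM→Ekwueme, Sat-PM→Andersen.
Loads: Andersen 2, Kahale 2, Wu 2, Ekwueme 2, Xiong 2, Tran 2, Rossi 2 — all ≤ 2.

2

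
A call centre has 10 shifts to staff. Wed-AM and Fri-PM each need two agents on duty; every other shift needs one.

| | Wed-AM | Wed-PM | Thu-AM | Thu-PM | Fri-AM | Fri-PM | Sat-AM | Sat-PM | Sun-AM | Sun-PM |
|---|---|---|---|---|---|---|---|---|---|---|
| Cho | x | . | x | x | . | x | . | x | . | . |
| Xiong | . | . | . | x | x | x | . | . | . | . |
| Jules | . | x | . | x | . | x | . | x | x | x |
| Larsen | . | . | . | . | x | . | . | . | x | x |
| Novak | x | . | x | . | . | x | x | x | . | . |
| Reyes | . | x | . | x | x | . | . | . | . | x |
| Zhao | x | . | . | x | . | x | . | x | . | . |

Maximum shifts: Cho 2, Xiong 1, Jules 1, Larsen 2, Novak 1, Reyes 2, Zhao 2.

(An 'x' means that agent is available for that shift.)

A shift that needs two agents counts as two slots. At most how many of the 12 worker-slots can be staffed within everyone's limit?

Total capacity across all agents is 2+1+1+2+1+2+2 = 11, and 12 slots are needed, so at most 11 can be filled.
An assignment achieving 11: Wed-AM→Cho+Zhao, Wed-PM→Jules, Thu-AM→Cho, Thu-PM→Reyes, Fri-AM→Larsen, Fri-PM→Xiong, Sat-AM→Novak, Sat-PM→Zhao, Sun-AM→Larsen, Sun-PM→Reyes.
Loads: Cho 2/2, Xiong 1/1, Jules 1/1, Larsen 2/2, Novak 1/1, Reyes 2/2, Zhao 2/2.

11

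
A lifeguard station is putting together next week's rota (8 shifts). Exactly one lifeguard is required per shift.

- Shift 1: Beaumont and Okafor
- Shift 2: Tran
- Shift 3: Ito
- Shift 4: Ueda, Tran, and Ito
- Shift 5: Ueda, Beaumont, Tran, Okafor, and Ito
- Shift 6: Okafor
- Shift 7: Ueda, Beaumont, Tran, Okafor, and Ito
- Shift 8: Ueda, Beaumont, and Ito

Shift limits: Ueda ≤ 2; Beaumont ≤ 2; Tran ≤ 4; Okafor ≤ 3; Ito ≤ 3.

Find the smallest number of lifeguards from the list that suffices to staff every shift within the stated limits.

8 slots to fill and no one can take more than 4, so at least ⌈8/4⌉ = 2 lifeguards are needed.
Any 2 lifeguards together have capacity at most 4+3 = 7 < 8 slots, so 2 can never suffice.
Tran, Okafor, and Ito alone can cover everything: Shift 1→Okafor, Shift 2→Tran, Shift 3→Ito, Shift 4→Tran, Shift 5→Tran, Shift 6→Okafor, Shift 7→Tran, Shift 8→Ito.

3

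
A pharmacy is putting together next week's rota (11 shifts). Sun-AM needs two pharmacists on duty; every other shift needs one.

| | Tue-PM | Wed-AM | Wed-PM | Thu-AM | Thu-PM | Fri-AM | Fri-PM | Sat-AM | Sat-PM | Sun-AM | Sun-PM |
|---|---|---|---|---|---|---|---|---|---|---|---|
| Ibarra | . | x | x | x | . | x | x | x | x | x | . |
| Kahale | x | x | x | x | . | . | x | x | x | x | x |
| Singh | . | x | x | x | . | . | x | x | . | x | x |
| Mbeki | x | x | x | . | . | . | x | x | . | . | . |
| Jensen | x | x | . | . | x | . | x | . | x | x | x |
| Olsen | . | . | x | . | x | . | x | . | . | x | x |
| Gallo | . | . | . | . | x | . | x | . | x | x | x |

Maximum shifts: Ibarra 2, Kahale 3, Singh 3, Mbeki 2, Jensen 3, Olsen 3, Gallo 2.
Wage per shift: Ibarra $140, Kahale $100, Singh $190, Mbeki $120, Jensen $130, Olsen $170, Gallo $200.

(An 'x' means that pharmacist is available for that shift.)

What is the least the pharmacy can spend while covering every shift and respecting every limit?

Fri-AM can only be covered by Ibarra, so that assignment is forced.
Picking the cheapest available pharmacist for each shift independently would cost $1300, but that ignores the shift limits.
An optimal schedule: Tue-PM→Kahale, Wed-AM→Mbeki, Wed-PM→Mbeki, Thu-AM→Kahale, Thu-PM→Jensen, Fri-AM→Ibarra, Fri-PM→Olsen, Sat-AM→Kahale, Sat-PM→Jensen, Sun-AM→Ibarra+Olsen, Sun-PM→Jensen.
Total: 100 + 120 + 120 + 100 + 130 + 140 + 170 + 100 + 130 + 140 + 170 + 130 = $1550.

$1550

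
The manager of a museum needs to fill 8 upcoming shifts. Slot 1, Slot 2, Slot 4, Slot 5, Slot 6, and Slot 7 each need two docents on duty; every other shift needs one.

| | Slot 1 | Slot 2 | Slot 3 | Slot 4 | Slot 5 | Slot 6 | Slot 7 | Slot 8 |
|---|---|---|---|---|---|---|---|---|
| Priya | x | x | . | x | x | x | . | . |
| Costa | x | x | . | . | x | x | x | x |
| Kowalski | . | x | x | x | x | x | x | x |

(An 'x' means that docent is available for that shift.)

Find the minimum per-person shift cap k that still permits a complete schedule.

5

With 3 docents and 14 worker-slots to fill, someone must work at least ⌈14/3⌉ = 5 shifts, so k ≥ 5.
k = 5 works: Slot 1→Priya+Costa, Slot 2→Priya+Costa, Slot 3→Kowalski, Slot 4→Priya+Kowalski, Slot 5→Priya+Costa, Slot 6→Priya+Kowalski, Slot 7→Costa+Kowalski, Slot 8→Costa.
Loads: Priya 5, Costa 5, Kowalski 4 — all ≤ 5.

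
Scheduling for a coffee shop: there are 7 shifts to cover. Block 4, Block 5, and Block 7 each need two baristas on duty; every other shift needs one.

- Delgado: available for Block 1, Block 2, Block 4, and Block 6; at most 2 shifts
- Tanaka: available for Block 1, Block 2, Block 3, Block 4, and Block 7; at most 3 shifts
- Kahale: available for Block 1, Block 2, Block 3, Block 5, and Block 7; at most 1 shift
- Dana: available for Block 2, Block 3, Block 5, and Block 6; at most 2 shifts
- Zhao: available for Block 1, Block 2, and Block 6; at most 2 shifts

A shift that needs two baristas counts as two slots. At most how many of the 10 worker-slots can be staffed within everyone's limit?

9

Total capacity across all baristas is 2+3+1+2+2 = 10, and 10 slots are needed, so at most 10 can be filled.
Shifts {Block 5, Block 7} need 4 slots but only Tanaka, Kahale, and Dana are available for them, supplying at most 3 — so at least 1 slot must go unfilled.
An assignment achieving 9: Block 1→Zhao, Block 2→Dana, Block 3→Tanaka, Block 4→Delgado+Tanaka, Block 5→Kahale+Dana, Block 6→Delgado, Block 7→Tanaka.
Loads: Delgado 2/2, Tanaka 3/3, Kahale 1/1, Dana 2/2, Zhao 1/2.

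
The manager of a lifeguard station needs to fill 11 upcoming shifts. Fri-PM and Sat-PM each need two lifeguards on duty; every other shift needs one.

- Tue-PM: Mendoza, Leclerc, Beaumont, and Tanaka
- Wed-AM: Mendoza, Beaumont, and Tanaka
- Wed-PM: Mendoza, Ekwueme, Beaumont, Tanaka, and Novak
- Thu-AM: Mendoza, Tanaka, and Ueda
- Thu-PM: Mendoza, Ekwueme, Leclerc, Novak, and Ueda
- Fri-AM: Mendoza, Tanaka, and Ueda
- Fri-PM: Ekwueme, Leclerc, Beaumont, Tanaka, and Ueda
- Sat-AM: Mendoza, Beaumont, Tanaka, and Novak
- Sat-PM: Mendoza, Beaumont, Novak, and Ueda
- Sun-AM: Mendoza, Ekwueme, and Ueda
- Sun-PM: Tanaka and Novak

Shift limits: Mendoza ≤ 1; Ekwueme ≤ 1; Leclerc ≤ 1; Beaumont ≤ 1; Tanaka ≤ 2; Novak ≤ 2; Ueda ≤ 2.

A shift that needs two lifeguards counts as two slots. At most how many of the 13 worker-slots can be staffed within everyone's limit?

10

Total capacity across all lifeguards is 1+1+1+1+2+2+2 = 10, and 13 slots are needed, so at most 10 can be filled.
An assignment achieving 10: Tue-PM→Leclerc, Wed-AM→Mendoza, Wed-PM→Novak, Thu-AM→Tanaka, Fri-AM→Ueda, Sat-AM→Beaumont, Sat-PM→Novak+Ueda, Sun-AM→Ekwueme, Sun-PM→Tanaka.
Loads: Mendoza 1/1, Ekwueme 1/1, Leclerc 1/1, Beaumont 1/1, Tanaka 2/2, Novak 2/2, Ueda 2/2.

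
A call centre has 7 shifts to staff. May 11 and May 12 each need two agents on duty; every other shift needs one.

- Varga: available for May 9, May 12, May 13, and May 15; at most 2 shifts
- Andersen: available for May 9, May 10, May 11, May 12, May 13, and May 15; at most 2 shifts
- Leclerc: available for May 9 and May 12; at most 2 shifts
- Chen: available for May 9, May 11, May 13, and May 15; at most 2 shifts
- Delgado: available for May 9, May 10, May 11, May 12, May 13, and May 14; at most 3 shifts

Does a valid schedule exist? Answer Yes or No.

Yes

May 14 can only be covered by Delgado, so that assignment is forced.
One valid schedule: May 9→Leclerc, May 10→Andersen, May 11→Andersen+Chen, May 12→Leclerc+Delgado, May 13→Varga, May 14→Delgado, May 15→Varga.
Loads: Varga 2/2, Andersen 2/2, Leclerc 2/2, Chen 1/2, Delgado 2/3 — all within limits.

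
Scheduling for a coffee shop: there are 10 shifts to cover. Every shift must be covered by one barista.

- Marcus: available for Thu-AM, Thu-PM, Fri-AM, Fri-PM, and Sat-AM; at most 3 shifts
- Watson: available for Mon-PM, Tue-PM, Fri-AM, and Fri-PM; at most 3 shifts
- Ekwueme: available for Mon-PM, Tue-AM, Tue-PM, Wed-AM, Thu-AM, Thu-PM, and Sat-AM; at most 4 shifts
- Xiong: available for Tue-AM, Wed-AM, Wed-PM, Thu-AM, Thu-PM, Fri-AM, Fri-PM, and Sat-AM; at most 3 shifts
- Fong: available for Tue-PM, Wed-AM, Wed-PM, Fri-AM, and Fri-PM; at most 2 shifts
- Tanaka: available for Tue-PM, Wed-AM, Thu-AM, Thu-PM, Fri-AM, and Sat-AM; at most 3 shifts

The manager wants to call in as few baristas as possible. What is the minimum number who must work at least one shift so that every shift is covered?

3

10 slots to fill and no one can take more than 4, so at least ⌈10/4⌉ = 3 baristas are needed.
Marcus, Ekwueme, and Xiong alone can cover everything: Mon-PM→Ekwueme, Tue-AM→Ekwueme, Tue-PM→Ekwueme, Wed-AM→Ekwueme, Wed-PM→Xiong, Thu-AM→Marcus, Thu-PM→Xiong, Fri-AM→Marcus, Fri-PM→Marcus, Sat-AM→Xiong.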